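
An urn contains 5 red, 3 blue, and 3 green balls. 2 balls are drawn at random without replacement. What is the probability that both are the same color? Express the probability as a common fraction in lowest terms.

There are C(11,2) = 55 ways to draw 2 balls.
All same color: C(5,2) + C(3,2) + C(3,2) = 10 + 3 + 3 = 16.
Probability = 16/55.

16/55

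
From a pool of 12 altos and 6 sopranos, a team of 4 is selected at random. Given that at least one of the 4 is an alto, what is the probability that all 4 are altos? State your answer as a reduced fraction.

33/203

Work in counts. Selections with at least one alto: C(18,4) − C(6,4) = 3060 − 15 = 3045.
Of those, selections where all 4 are altos: C(12,4) = 495.
Conditional probability = 495/3045 = 33/203.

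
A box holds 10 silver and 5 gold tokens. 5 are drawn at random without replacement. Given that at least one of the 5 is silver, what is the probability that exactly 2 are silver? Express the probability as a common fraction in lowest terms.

Work in counts. Selections with at least one silver: C(15,5) − C(5,5) = 3003 − 1 = 3002.
Of those, selections where exactly 2 are silver: C(10,2)·C(5,3) = 45·10 = 450.
Conditional probability = 450/3002 = 225/1501.

225/1501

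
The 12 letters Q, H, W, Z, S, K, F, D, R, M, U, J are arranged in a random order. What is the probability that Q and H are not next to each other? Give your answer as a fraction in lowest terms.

There are 12! = 479001600 arrangements.
Arrangements with Q and H adjacent: 2·11! = 79833600.
So not adjacent: 479001600 − 79833600 = 399168000, probability 399168000/479001600 = 5/6.

5/6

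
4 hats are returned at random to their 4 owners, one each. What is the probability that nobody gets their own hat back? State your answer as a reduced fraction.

There are 4! = 24 assignments.
By inclusion-exclusion, assignments with no fixed points: C(4,0)·4! − C(4,1)·3! + C(4,2)·2! − C(4,3)·1! + C(4,4)·0! = 9.
Probability = 9/24 = 3/8.

3/8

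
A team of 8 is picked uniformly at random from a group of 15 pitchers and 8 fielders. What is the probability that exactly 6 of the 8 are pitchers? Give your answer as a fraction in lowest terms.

6370/22287

There are C(23,8) = 490314 ways to choose 8 from 23.
Selections with exactly 6 pitchers: choose 6 of the 15 pitchers and 2 of the 8 fielders, C(15,6)·C(8,2) = 5005·28 = 140140.
Probability = 140140/490314 = 6370/22287.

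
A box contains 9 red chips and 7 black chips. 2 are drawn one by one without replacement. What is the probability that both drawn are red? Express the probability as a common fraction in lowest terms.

3/10

Multiply the conditional probabilities at each draw: 9/16 · 8/15 = 72/240 = 3/10.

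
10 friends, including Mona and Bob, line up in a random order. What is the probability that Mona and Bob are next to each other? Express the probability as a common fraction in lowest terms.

1/5

There are 10! = 3628800 arrangements.
Treat Mona and Bob as a block: 9! arrangements of the blocks × 2 orders within the block = 2·362880 = 725760.
Probability = 725760/3628800 = 1/5.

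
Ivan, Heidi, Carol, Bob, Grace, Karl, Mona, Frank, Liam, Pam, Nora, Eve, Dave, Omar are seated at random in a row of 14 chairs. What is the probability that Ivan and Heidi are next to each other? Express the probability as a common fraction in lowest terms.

There are 14! = 87178291200 arrangements.
Treat Ivan and Heidi as a block: 13! arrangements of the blocks × 2 orders within the block = 2·6227020800 = 12454041600.
Probability = 12454041600/87178291200 = 1/7.

1/7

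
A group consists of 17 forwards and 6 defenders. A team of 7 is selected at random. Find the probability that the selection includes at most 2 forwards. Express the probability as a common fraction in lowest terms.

There are C(23,7) = 245157 ways to choose the 7.
Favorable selections (at most 2 forwards): C(17,1)·C(6,6) + C(17,2)·C(6,5) = 17 + 816 = 833.
Probability = 833/245157 = 49/14421.

49/14421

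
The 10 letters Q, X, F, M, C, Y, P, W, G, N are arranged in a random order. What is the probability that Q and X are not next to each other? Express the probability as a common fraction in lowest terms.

There are 10! = 3628800 arrangements.
Arrangements with Q and X adjacent: 2·9! = 725760.
So not adjacent: 3628800 − 725760 = 2903040, probability 2903040/3628800 = 4/5.

4/5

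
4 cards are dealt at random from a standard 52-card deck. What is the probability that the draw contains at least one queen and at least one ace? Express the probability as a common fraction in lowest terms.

There are C(52,4) = 270725 possible draws.
By inclusion-exclusion on the complements, draws missing all queens or all aces: C(48,4) + C(48,4) − C(44,4) = 194580 + 194580 − 135751 = 253409.
So draws with at least one of each: 270725 − 253409 = 17316, probability 17316/270725 = 1332/20825.

1332/20825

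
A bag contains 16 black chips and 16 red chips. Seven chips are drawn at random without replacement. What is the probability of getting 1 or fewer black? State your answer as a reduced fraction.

671/16182

Total selections: C(32,7) = 3365856.
Favorable selections (1 or fewer black): C(16,0)·C(16,7) + C(16,1)·C(16,6) = 11440 + 128128 = 139568.
Probability = 139568/3365856 = 671/16182.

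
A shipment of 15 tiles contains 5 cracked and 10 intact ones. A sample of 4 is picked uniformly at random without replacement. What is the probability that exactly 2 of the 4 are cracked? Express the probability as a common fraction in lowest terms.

30/91

There are C(15,4) = 1365 ways to choose 4 from 15.
Selections with exactly 2 cracked: choose 2 of the 5 cracked and 2 of the 10 intact, C(5,2)·C(10,2) = 10·45 = 450.
Probability = 450/1365 = 30/91.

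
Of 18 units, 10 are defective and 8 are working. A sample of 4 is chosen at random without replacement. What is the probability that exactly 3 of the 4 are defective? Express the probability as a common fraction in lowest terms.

The sample space is all 4-subsets of the 18: C(18,4) = 3060.
Selections with exactly 3 defective: choose 3 of the 10 defective and 1 of the 8 working, C(10,3)·C(8,1) = 120·8 = 960.
Probability = 960/3060 = 16/51.

16/51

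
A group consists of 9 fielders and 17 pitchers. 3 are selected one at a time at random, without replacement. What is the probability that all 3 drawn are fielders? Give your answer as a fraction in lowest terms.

Multiply the conditional probabilities at each draw: 9/26 · 8/25 · 7/24 = 504/15600 = 21/650.

21/650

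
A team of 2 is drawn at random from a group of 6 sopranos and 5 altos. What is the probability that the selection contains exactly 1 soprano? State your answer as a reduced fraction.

6/11

The sample space is all 2-subsets of the 11: C(11,2) = 55.
Selections with exactly 1 soprano: choose 1 of the 6 sopranos and 1 of the 5 altos, C(6,1)·C(5,1) = 6·5 = 30.
Probability = 30/55 = 6/11.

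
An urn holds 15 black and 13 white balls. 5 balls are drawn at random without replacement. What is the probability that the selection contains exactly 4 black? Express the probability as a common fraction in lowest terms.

There are C(28,5) = 98280 ways to choose 5 from 28.
Selections with exactly 4 black: choose 4 of the 15 black and 1 of the 13 white, C(15,4)·C(13,1) = 1365·13 = 17745.
Probability = 17745/98280 = 13/72.

13/72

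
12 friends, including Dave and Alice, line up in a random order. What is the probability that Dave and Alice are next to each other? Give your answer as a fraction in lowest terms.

There are 12! = 479001600 arrangements.
Treat Dave and Alice as a block: 11! arrangements of the blocks × 2 orders within the block = 2·39916800 = 79833600.
Probability = 79833600/479001600 = 1/6.

1/6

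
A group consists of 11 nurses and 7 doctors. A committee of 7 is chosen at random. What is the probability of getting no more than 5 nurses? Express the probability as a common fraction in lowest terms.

There are C(18,7) = 31824 ways to choose the 7.
Count the complement (more than 5 nurses): C(11,6)·C(7,1) + C(11,7)·C(7,0) = 3234 + 330 = 3564.
Probability = 1 − 3564/31824 = 28260/31824 = 785/884.

785/884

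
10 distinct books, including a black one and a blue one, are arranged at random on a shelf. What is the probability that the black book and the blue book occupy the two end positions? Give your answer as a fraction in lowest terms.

There are 10! = 3628800 arrangements.
Place the black book and the blue book at the ends in 2 ways, arrange the remaining 8 in 8! = 40320 ways: 2·40320 = 80640.
Probability = 80640/3628800 = 1/45.

1/45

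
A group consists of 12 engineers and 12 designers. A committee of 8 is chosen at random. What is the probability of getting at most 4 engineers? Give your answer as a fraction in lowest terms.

4952/7429

There are C(24,8) = 735471 ways to choose the 8.
Count the complement (more than 4 engineers): C(12,5)·C(12,3) + C(12,6)·C(12,2) + C(12,7)·C(12,1) + C(12,8)·C(12,0) = 174240 + 60984 + 9504 + 495 = 245223.
Probability = 1 − 245223/735471 = 490248/735471 = 4952/7429.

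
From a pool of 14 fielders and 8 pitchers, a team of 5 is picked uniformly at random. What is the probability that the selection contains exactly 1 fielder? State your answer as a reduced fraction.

70/1881

The sample space is all 5-subsets of the 22: C(22,5) = 26334.
Selections with exactly 1 fielder: choose 1 of the 14 fielders and 4 of the 8 pitchers, C(14,1)·C(8,4) = 14·70 = 980.
Probability = 980/26334 = 70/1881.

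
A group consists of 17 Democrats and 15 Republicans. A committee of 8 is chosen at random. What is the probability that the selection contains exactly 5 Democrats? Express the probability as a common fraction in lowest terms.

10829/40455

Total number of selections: C(32,8) = 10518300.
Selections with exactly 5 Democrats: choose 5 of the 17 Democrats and 3 of the 15 Republicans, C(17,5)·C(15,3) = 6188·455 = 2815540.
Probability = 2815540/10518300 = 10829/40455.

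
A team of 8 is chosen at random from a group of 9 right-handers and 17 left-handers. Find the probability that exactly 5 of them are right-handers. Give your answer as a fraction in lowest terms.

17136/312455

There are C(26,8) = 1562275 ways to choose 8 from 26.
Selections with exactly 5 right-handers: choose 5 of the 9 right-handers and 3 of the 17 left-handers, C(9,5)·C(17,3) = 126·680 = 85680.
Probability = 85680/1562275 = 17136/312455.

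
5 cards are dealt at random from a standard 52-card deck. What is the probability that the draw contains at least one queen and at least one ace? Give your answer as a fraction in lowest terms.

6509/64974

There are C(52,5) = 2598960 possible draws.
By inclusion-exclusion on the complements, draws missing all queens or all aces: C(48,5) + C(48,5) − C(44,5) = 1712304 + 1712304 − 1086008 = 2338600.
So draws with at least one of each: 2598960 − 2338600 = 260360, probability 260360/2598960 = 6509/64974.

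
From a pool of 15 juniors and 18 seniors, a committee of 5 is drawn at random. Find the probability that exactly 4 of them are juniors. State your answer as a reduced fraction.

4095/39556

Total number of selections: C(33,5) = 237336.
Selections with exactly 4 juniors: choose 4 of the 15 juniors and 1 of the 18 seniors, C(15,4)·C(18,1) = 1365·18 = 24570.
Probability = 24570/237336 = 4095/39556.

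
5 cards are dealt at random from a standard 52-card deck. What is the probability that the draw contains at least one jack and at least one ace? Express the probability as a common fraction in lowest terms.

There are C(52,5) = 2598960 possible draws.
By inclusion-exclusion on the complements, draws missing all jacks or all aces: C(48,5) + C(48,5) − C(44,5) = 1712304 + 1712304 − 1086008 = 2338600.
So draws with at least one of each: 2598960 − 2338600 = 260360, probability 260360/2598960 = 6509/64974.

6509/64974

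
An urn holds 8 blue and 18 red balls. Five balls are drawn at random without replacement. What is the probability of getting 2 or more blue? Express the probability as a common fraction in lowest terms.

8183/16445

There are C(26,5) = 65780 ways to choose the 5.
Count the complement (fewer than 2 blue): C(8,0)·C(18,5) + C(8,1)·C(18,4) = 8568 + 24480 = 33048.
Probability = 1 − 33048/65780 = 32732/65780 = 8183/16445.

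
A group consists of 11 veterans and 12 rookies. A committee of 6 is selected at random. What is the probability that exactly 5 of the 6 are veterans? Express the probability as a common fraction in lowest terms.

Total number of selections: C(23,6) = 100947.
Selections with exactly 5 veterans: choose 5 of the 11 veterans and 1 of the 12 rookies, C(11,5)·C(12,1) = 462·12 = 5544.
Probability = 5544/100947 = 24/437.

24/437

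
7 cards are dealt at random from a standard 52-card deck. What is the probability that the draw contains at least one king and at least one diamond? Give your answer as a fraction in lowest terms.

53122231/133784560

There are C(52,7) = 133784560 possible draws.
By inclusion-exclusion on the complements, draws missing all kings or all diamonds: C(48,7) + C(39,7) − C(36,7) = 73629072 + 15380937 − 8347680 = 80662329.
So draws with at least one of each: 133784560 − 80662329 = 53122231, probability 53122231/133784560.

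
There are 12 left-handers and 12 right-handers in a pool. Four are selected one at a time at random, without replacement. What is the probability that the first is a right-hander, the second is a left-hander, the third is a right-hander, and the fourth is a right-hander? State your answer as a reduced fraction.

Multiply the conditional probabilities at each draw: 12/24 · 12/23 · 11/22 · 10/21 = 15840/255024 = 10/161.

10/161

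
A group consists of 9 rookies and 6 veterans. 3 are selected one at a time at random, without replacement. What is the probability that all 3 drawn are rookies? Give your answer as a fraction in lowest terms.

12/65

Multiply the conditional probabilities at each draw: 9/15 · 8/14 · 7/13 = 504/2730 = 12/65.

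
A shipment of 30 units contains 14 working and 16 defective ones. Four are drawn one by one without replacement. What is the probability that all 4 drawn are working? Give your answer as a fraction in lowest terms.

Multiply the conditional probabilities at each draw: 14/30 · 13/29 · 12/28 · 11/27 = 24024/657720 = 143/3915.

143/3915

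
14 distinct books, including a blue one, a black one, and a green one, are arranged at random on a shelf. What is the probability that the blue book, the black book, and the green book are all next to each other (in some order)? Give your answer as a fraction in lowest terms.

There are 14! = 87178291200 arrangements.
Treat the three as one block: 12! placements × 3! orders within the block = 479001600·6 = 2874009600.
Probability = 2874009600/87178291200 = 3/91.

3/91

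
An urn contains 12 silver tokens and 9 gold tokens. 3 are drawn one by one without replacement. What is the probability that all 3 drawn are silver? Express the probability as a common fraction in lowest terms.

22/133

Multiply the conditional probabilities at each draw: 12/21 · 11/20 · 10/19 = 1320/7980 = 22/133.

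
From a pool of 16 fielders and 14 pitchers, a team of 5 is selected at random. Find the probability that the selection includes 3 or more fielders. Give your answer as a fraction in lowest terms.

There are C(30,5) = 142506 ways to choose the 5.
Favorable selections (3 or more fielders): C(16,3)·C(14,2) + C(16,4)·C(14,1) + C(16,5)·C(14,0) = 50960 + 25480 + 4368 = 80808.
Probability = 80808/142506 = 148/261.

148/261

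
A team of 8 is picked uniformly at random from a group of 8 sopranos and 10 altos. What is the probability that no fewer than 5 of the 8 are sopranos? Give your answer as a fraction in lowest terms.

2687/14586

Total selections: C(18,8) = 43758.
Favorable selections (no fewer than 5 sopranos): C(8,5)·C(10,3) + C(8,6)·C(10,2) + C(8,7)·C(10,1) + C(8,8)·C(10,0) = 6720 + 1260 + 80 + 1 = 8061.
Probability = 8061/43758 = 2687/14586.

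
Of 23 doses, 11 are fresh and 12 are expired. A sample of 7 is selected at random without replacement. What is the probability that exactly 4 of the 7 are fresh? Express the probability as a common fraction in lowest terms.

2200/7429

Total number of selections: C(23,7) = 245157.
Selections with exactly 4 fresh: choose 4 of the 11 fresh and 3 of the 12 expired, C(11,4)·C(12,3) = 330·220 = 72600.
Probability = 72600/245157 = 2200/7429.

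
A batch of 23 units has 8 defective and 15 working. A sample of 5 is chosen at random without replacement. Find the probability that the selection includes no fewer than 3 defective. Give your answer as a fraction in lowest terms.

998/4807

Total selections: C(23,5) = 33649.
Favorable selections (no fewer than 3 defective): C(8,3)·C(15,2) + C(8,4)·C(15,1) + C(8,5)·C(15,0) = 5880 + 1050 + 56 = 6986.
Probability = 6986/33649 = 998/4807.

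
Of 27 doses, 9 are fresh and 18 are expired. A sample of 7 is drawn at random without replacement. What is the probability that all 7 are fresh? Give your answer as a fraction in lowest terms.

2/49335

There are C(27,7) = 888030 possible selections.
Selections with all fresh: C(9,7) = 36.
Probability = 36/888030 = 2/49335.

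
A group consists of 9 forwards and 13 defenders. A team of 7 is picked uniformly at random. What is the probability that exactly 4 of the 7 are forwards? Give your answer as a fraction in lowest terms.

Total number of selections: C(22,7) = 170544.
Selections with exactly 4 forwards: choose 4 of the 9 forwards and 3 of the 13 defenders, C(9,4)·C(13,3) = 126·286 = 36036.
Probability = 36036/170544 = 273/1292.

273/1292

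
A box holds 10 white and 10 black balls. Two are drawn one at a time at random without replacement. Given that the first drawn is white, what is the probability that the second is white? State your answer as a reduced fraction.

9/19

After removing one white, 19 remain: 9 white and 10 black.
So the probability the next is white is 9/19.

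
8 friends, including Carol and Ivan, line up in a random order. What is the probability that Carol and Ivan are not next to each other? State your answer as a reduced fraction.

There are 8! = 40320 arrangements.
Arrangements with Carol and Ivan adjacent: 2·7! = 10080.
So not adjacent: 40320 − 10080 = 30240, probability 30240/40320 = 3/4.

3/4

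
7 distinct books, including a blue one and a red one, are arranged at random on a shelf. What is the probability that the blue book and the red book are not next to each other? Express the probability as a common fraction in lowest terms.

5/7

There are 7! = 5040 arrangements.
Arrangements with the blue book and the red book adjacent: 2·6! = 1440.
So not adjacent: 5040 − 1440 = 3600, probability 3600/5040 = 5/7.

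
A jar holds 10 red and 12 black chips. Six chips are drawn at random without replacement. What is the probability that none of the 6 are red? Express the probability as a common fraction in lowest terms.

There are C(22,6) = 74613 possible selections.
Selections with no red (all black): C(12,6) = 924.
Probability = 924/74613 = 4/323.

4/323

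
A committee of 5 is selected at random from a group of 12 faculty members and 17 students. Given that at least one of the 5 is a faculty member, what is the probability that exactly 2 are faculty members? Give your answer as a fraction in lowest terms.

Work in counts. Selections with at least one faculty member: C(29,5) − C(17,5) = 118755 − 6188 = 112567.
Of those, selections where exactly 2 are faculty members: C(12,2)·C(17,3) = 66·680 = 44880.
Conditional probability = 44880/112567.

44880/112567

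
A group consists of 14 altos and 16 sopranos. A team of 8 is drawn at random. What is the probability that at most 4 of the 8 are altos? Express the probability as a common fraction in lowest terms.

66362/90045

There are C(30,8) = 5852925 ways to choose the 8.
Count the complement (more than 4 altos): C(14,5)·C(16,3) + C(14,6)·C(16,2) + C(14,7)·C(16,1) + C(14,8)·C(16,0) = 1121120 + 360360 + 54912 + 3003 = 1539395.
Probability = 1 − 1539395/5852925 = 4313530/5852925 = 66362/90045.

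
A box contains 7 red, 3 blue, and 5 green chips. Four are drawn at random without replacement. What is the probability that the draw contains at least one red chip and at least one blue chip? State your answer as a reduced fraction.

23/39

There are C(15,4) = 1365 possible draws.
By inclusion-exclusion on the complements, draws missing all red or all blue: C(8,4) + C(12,4) − C(5,4) = 70 + 495 − 5 = 560.
So draws with at least one of each: 1365 − 560 = 805, probability 805/1365 = 23/39.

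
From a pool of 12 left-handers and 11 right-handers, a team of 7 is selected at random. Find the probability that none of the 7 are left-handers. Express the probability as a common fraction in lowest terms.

10/7429

There are C(23,7) = 245157 possible selections.
Selections with no left-handers (all right-handers): C(11,7) = 330.
Probability = 330/245157 = 10/7429.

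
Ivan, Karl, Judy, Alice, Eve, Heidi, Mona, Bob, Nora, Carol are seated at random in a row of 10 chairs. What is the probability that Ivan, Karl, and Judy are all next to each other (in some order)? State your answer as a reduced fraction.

1/15

There are 10! = 3628800 arrangements.
Treat the three as one block: 8! placements × 3! orders within the block = 40320·6 = 241920.
Probability = 241920/3628800 = 1/15.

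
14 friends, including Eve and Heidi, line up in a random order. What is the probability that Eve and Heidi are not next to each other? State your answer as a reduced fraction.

6/7

There are 14! = 87178291200 arrangements.
Arrangements with Eve and Heidi adjacent: 2·13! = 12454041600.
So not adjacent: 87178291200 − 12454041600 = 74724249600, probability 74724249600/87178291200 = 6/7.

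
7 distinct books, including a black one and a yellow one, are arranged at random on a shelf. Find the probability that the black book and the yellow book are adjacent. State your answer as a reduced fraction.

There are 7! = 5040 arrangements.
Treat the black book and the yellow book as a block: 6! arrangements of the blocks × 2 orders within the block = 2·720 = 1440.
Probability = 1440/5040 = 2/7.

2/7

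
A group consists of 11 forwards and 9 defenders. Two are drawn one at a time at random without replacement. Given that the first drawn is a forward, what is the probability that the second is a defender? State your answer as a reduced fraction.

After removing one forward, 19 remain: 10 forwards and 9 defenders.
So the probability the next is a defender is 9/19.

9/19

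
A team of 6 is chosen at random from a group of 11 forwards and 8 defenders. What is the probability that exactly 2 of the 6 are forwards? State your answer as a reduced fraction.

275/1938

There are C(19,6) = 27132 ways to choose 6 from 19.
Selections with exactly 2 forwards: choose 2 of the 11 forwards and 4 of the 8 defenders, C(11,2)·C(8,4) = 55·70 = 3850.
Probability = 3850/27132 = 275/1938.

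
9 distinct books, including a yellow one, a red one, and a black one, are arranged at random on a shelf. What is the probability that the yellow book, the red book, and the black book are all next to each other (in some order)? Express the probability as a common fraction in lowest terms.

There are 9! = 362880 arrangements.
Treat the three as one block: 7! placements × 3! orders within the block = 5040·6 = 30240.
Probability = 30240/362880 = 1/12.

1/12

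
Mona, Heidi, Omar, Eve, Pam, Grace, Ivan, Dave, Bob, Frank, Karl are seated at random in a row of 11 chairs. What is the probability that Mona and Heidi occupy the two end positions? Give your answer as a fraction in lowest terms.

There are 11! = 39916800 arrangements.
Place Mona and Heidi at the ends in 2 ways, arrange the remaining 9 in 9! = 362880 ways: 2·362880 = 725760.
Probability = 725760/39916800 = 1/55.

1/55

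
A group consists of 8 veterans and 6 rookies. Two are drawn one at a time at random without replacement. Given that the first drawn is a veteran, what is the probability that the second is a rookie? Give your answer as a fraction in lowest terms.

After removing one veteran, 13 remain: 7 veterans and 6 rookies.
So the probability the next is a rookie is 6/13.

6/13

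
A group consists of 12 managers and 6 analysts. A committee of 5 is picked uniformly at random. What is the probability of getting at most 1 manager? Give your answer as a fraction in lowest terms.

31/1428

Total selections: C(18,5) = 8568.
Favorable selections (at most 1 manager): C(12,0)·C(6,5) + C(12,1)·C(6,4) = 6 + 180 = 186.
Probability = 186/8568 = 31/1428.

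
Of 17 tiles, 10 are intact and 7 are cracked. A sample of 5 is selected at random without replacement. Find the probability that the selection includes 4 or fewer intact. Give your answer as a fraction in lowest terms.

212/221

There are C(17,5) = 6188 ways to choose the 5.
The complement is exactly 5 intact: C(10,5)·C(7,0) = 252.
Probability = 1 − 252/6188 = 5936/6188 = 212/221.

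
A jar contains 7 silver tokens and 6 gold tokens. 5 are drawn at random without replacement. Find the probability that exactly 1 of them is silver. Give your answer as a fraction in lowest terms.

35/429

There are C(13,5) = 1287 ways to choose 5 from 13.
Selections with exactly 1 silver: choose 1 of the 7 silver and 4 of the 6 gold, C(7,1)·C(6,4) = 7·15 = 105.
Probability = 105/1287 = 35/429.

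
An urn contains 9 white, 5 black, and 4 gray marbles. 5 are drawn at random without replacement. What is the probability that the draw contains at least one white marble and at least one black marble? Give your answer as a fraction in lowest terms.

795/952

There are C(18,5) = 8568 possible draws.
By inclusion-exclusion on the complements, draws missing all white or all black: C(9,5) + C(13,5) − C(4,5) = 126 + 1287 − 0 = 1413.
So draws with at least one of each: 8568 − 1413 = 7155, probability 7155/8568 = 795/952.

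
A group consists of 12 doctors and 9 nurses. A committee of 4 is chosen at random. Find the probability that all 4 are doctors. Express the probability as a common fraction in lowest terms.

There are C(21,4) = 5985 possible selections.
Selections with all doctors: C(12,4) = 495.
Probability = 495/5985 = 11/133.

11/133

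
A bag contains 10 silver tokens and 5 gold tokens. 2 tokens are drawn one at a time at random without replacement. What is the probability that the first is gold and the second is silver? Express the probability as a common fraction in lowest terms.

Multiply the conditional probabilities at each draw: 5/15 · 10/14 = 50/210 = 5/21.

5/21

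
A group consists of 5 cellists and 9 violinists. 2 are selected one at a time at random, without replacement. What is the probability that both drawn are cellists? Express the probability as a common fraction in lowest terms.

10/91

Multiply the conditional probabilities at each draw: 5/14 · 4/13 = 20/182 = 10/91.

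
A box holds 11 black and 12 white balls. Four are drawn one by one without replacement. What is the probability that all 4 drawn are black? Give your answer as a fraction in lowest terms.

6/161

Multiply the conditional probabilities at each draw: 11/23 · 10/22 · 9/21 · 8/20 = 7920/212520 = 6/161.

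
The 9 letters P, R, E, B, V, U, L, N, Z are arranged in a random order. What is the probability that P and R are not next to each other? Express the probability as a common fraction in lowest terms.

There are 9! = 362880 arrangements.
Arrangements with P and R adjacent: 2·8! = 80640.
So not adjacent: 362880 − 80640 = 282240, probability 282240/362880 = 7/9.

7/9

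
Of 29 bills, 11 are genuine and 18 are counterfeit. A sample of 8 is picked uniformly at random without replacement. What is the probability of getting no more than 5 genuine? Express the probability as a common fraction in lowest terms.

Total selections: C(29,8) = 4292145.
Favorable selections (no more than 5 genuine): C(11,0)·C(18,8) + C(11,1)·C(18,7) + C(11,2)·C(18,6) + C(11,3)·C(18,5) + C(11,4)·C(18,4) + C(11,5)·C(18,3) = 43758 + 350064 + 1021020 + 1413720 + 1009800 + 376992 = 4215354.
Probability = 4215354/4292145 = 9826/10005.

9826/10005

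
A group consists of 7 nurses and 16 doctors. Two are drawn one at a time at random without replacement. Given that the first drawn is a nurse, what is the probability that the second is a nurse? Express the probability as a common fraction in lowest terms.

3/11

After removing one nurse, 22 remain: 6 nurses and 16 doctors.
So the probability the next is a nurse is 6/22 = 3/11.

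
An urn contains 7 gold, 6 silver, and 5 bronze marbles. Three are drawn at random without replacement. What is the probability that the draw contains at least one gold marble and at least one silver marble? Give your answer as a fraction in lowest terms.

There are C(18,3) = 816 possible draws.
By inclusion-exclusion on the complements, draws missing all gold or all silver: C(11,3) + C(12,3) − C(5,3) = 165 + 220 − 10 = 375.
So draws with at least one of each: 816 − 375 = 441, probability 441/816 = 147/272.

147/272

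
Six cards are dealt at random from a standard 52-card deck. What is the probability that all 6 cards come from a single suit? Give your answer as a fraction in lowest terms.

There are C(52,6) = 20358520 possible 6-card hands.
Hands of one suit: 4 suits × C(13,6) = 4·1716 = 6864.
Probability = 6864/20358520 = 66/195755.

66/195755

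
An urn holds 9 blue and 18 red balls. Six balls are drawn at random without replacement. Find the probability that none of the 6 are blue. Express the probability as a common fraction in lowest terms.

238/3795

There are C(27,6) = 296010 possible selections.
Selections with no blue (all red): C(18,6) = 18564.
Probability = 18564/296010 = 238/3795.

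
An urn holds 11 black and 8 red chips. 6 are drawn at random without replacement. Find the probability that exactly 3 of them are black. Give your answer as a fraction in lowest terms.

Total number of selections: C(19,6) = 27132.
Selections with exactly 3 black: choose 3 of the 11 black and 3 of the 8 red, C(11,3)·C(8,3) = 165·56 = 9240.
Probability = 9240/27132 = 110/323.

110/323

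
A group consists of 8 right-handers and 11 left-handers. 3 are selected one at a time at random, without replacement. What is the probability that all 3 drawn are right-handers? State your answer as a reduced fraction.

Multiply the conditional probabilities at each draw: 8/19 · 7/18 · 6/17 = 336/5814 = 56/969.

56/969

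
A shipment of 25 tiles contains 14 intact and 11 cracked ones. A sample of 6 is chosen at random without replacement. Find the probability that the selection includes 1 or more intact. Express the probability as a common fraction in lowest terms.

1147/1150

Total selections: C(25,6) = 177100.
The complement is all 6 are cracked: C(11,6) = 462.
Probability = 1 − 462/177100 = 176638/177100 = 1147/1150.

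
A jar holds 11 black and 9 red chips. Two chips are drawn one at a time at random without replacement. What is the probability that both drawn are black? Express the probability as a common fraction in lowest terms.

11/38

Multiply the conditional probabilities at each draw: 11/20 · 10/19 = 110/380 = 11/38.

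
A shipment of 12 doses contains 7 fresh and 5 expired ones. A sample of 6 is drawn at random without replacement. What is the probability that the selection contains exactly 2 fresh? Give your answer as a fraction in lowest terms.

5/44

Total number of selections: C(12,6) = 924.
Selections with exactly 2 fresh: choose 2 of the 7 fresh and 4 of the 5 expired, C(7,2)·C(5,4) = 21·5 = 105.
Probability = 105/924 = 5/44.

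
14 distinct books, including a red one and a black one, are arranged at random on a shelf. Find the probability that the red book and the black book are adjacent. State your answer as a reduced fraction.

1/7

There are 14! = 87178291200 arrangements.
Treat the red book and the black book as a block: 13! arrangements of the blocks × 2 orders within the block = 2·6227020800 = 12454041600.
Probability = 12454041600/87178291200 = 1/7.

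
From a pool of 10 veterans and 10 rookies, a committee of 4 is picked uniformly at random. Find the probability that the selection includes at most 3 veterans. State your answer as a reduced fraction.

There are C(20,4) = 4845 ways to choose the 4.
The complement is exactly 4 veterans: C(10,4)·C(10,0) = 210.
Probability = 1 − 210/4845 = 4635/4845 = 309/323.

309/323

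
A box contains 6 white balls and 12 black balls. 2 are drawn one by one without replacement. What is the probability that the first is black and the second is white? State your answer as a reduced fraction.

4/17

Multiply the conditional probabilities at each draw: 12/18 · 6/17 = 72/306 = 4/17.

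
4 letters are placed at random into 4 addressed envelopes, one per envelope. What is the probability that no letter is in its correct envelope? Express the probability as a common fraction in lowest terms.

3/8

There are 4! = 24 assignments.
By inclusion-exclusion, assignments with no fixed points: C(4,0)·4! − C(4,1)·3! + C(4,2)·2! − C(4,3)·1! + C(4,4)·0! = 9.
Probability = 9/24 = 3/8.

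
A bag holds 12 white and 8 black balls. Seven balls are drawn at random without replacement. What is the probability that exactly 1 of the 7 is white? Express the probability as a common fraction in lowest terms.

There are C(20,7) = 77520 ways to choose 7 from 20.
Selections with exactly 1 white: choose 1 of the 12 white and 6 of the 8 black, C(12,1)·C(8,6) = 12·28 = 336.
Probability = 336/77520 = 7/1615.

7/1615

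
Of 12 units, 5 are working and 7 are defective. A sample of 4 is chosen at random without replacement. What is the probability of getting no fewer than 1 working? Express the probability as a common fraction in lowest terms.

92/99

There are C(12,4) = 495 ways to choose the 4.
The complement is all 4 are defective: C(7,4) = 35.
Probability = 1 − 35/495 = 460/495 = 92/99.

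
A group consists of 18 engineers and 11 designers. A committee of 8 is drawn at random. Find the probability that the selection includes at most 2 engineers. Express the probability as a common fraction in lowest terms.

Total selections: C(29,8) = 4292145.
Favorable selections (at most 2 engineers): C(18,0)·C(11,8) + C(18,1)·C(11,7) + C(18,2)·C(11,6) = 165 + 5940 + 70686 = 76791.
Probability = 76791/4292145 = 179/10005.

179/10005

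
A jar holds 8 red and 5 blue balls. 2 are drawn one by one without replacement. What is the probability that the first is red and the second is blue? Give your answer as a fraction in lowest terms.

10/39

Multiply the conditional probabilities at each draw: 8/13 · 5/12 = 40/156 = 10/39.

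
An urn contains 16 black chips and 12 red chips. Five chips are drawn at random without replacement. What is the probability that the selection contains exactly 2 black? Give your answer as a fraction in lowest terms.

220/819

The sample space is all 5-subsets of the 28: C(28,5) = 98280.
Selections with exactly 2 black: choose 2 of the 16 black and 3 of the 12 red, C(16,2)·C(12,3) = 120·220 = 26400.
Probability = 26400/98280 = 220/819.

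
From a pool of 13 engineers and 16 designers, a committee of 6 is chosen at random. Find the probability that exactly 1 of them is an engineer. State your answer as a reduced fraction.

52/435

Total number of selections: C(29,6) = 475020.
Selections with exactly 1 engineer: choose 1 of the 13 engineers and 5 of the 16 designers, C(13,1)·C(16,5) = 13·4368 = 56784.
Probability = 56784/475020 = 52/435.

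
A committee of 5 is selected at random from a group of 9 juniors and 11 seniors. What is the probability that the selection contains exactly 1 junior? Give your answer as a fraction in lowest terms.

The sample space is all 5-subsets of the 20: C(20,5) = 15504.
Selections with exactly 1 junior: choose 1 of the 9 juniors and 4 of the 11 seniors, C(9,1)·C(11,4) = 9·330 = 2970.
Probability = 2970/15504 = 495/2584.

495/2584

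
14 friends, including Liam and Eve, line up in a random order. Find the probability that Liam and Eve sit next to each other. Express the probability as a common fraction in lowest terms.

There are 14! = 87178291200 arrangements.
Treat Liam and Eve as a block: 13! arrangements of the blocks × 2 orders within the block = 2·6227020800 = 12454041600.
Probability = 12454041600/87178291200 = 1/7.

1/7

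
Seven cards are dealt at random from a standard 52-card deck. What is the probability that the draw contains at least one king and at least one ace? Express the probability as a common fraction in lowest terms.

3105873/16723070

There are C(52,7) = 133784560 possible draws.
By inclusion-exclusion on the complements, draws missing all kings or all aces: C(48,7) + C(48,7) − C(44,7) = 73629072 + 73629072 − 38320568 = 108937576.
So draws with at least one of each: 133784560 − 108937576 = 24846984, probability 24846984/133784560 = 3105873/16723070.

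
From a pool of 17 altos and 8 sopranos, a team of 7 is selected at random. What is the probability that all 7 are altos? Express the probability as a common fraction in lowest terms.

442/10925

There are C(25,7) = 480700 possible selections.
Selections with all altos: C(17,7) = 19448.
Probability = 19448/480700 = 442/10925.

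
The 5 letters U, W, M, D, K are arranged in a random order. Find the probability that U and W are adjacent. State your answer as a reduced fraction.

2/5

There are 5! = 120 arrangements.
Treat U and W as a block: 4! arrangements of the blocks × 2 orders within the block = 2·24 = 48.
Probability = 48/120 = 2/5.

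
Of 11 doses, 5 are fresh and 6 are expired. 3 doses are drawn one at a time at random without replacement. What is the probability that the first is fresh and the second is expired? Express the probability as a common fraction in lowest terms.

Multiply the conditional probabilities at each draw: 5/11 · 6/10 = 30/110 = 3/11.

3/11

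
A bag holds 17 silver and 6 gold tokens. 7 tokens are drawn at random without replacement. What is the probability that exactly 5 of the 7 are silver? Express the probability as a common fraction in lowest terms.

Total number of selections: C(23,7) = 245157.
Selections with exactly 5 silver: choose 5 of the 17 silver and 2 of the 6 gold, C(17,5)·C(6,2) = 6188·15 = 92820.
Probability = 92820/245157 = 1820/4807.

1820/4807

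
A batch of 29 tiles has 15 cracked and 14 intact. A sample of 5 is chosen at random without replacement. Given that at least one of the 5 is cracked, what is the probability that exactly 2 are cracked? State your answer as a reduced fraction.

420/1283

Work in counts. Selections with at least one cracked: C(29,5) − C(14,5) = 118755 − 2002 = 116753.
Of those, selections where exactly 2 are cracked: C(15,2)·C(14,3) = 105·364 = 38220.
Conditional probability = 38220/116753 = 420/1283.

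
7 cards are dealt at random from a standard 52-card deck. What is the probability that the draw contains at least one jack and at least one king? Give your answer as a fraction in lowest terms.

There are C(52,7) = 133784560 possible draws.
By inclusion-exclusion on the complements, draws missing all jacks or all kings: C(48,7) + C(48,7) − C(44,7) = 73629072 + 73629072 − 38320568 = 108937576.
So draws with at least one of each: 133784560 − 108937576 = 24846984, probability 24846984/133784560 = 3105873/16723070.

3105873/16723070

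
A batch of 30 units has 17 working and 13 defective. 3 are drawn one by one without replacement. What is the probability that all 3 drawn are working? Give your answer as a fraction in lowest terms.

Multiply the conditional probabilities at each draw: 17/30 · 16/29 · 15/28 = 4080/24360 = 34/203.

34/203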